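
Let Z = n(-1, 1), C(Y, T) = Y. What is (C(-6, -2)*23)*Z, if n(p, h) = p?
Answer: 138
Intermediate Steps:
Z = -1
(C(-6, -2)*23)*Z = -6*23*(-1) = -138*(-1) = 138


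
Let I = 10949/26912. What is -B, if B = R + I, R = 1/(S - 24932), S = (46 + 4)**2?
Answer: -959301/2358164 ≈ -0.40680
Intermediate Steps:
S = 2500 (S = 50**2 = 2500)
I = 10949/26912 (I = 10949*(1/26912) = 10949/26912 ≈ 0.40684)
R = -1/22432 (R = 1/(2500 - 24932) = 1/(-22432) = -1/22432 ≈ -4.4579e-5)
B = 959301/2358164 (B = -1/22432 + 10949/26912 = 959301/2358164 ≈ 0.40680)
-B = -1*959301/2358164 = -959301/2358164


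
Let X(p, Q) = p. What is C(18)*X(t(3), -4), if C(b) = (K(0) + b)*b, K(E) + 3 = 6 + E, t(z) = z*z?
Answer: 3402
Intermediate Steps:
t(z) = z²
K(E) = 3 + E (K(E) = -3 + (6 + E) = 3 + E)
C(b) = b*(3 + b) (C(b) = ((3 + 0) + b)*b = (3 + b)*b = b*(3 + b))
C(18)*X(t(3), -4) = (18*(3 + 18))*3² = (18*21)*9 = 378*9 = 3402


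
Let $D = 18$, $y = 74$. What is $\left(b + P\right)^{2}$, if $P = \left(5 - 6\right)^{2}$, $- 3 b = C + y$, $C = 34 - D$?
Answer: $841$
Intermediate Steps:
$C = 16$ ($C = 34 - 18 = 16$)
$b = -30$ ($b = - \frac{16 + 74}{3} = \left(- \frac{1}{3}\right) 90 = -30$)
$P = 1$ ($P = \left(-1\right)^{2} = 1$)
$\left(b + P\right)^{2} = \left(-30 + 1\right)^{2} = \left(-29\right)^{2} = 841$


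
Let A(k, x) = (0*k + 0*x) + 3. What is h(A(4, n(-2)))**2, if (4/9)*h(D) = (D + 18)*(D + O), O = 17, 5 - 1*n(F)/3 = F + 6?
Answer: 893025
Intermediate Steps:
n(F) = -3 - 3*F (n(F) = 15 - 3*(F + 6) = 15 - 3*(6 + F) = 15 + (-18 - 3*F) = -3 - 3*F)
A(k, x) = 3 (A(k, x) = (0 + 0) + 3 = 0 + 3 = 3)
h(D) = 9*(17 + D)*(18 + D)/4 (h(D) = 9*((D + 18)*(D + 17))/4 = 9*((18 + D)*(17 + D))/4 = 9*((17 + D)*(18 + D))/4 = 9*(17 + D)*(18 + D)/4)
h(A(4, n(-2)))**2 = (1377/2 + (9/4)*3**2 + (315/4)*3)**2 = (1377/2 + (9/4)*9 + 945/4)**2 = (1377/2 + 81/4 + 945/4)**2 = 945**2 = 893025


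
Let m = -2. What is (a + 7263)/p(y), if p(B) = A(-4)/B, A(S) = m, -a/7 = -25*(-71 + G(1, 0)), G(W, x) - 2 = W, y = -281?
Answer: -1302997/2 ≈ -6.5150e+5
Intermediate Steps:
G(W, x) = 2 + W
a = -11900 (a = -(-175)*(-71 + (2 + 1)) = -(-175)*(-71 + 3) = -(-175)*(-68) = -7*1700 = -11900)
A(S) = -2
p(B) = -2/B
(a + 7263)/p(y) = (-11900 + 7263)/((-2/(-281))) = -4637/((-2*(-1/281))) = -4637/2/281 = -4637*281/2 = -1302997/2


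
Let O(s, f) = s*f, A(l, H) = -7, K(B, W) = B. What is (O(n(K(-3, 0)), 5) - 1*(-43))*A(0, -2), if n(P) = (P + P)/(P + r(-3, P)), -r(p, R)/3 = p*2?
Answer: -287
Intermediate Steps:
r(p, R) = -6*p (r(p, R) = -3*p*2 = -6*p)
n(P) = 2*P/(18 + P) (n(P) = (P + P)/(P - 6*(-3)) = (2*P)/(P + 18) = (2*P)/(18 + P) = 2*P/(18 + P))
O(s, f) = f*s
(O(n(K(-3, 0)), 5) - 1*(-43))*A(0, -2) = (5*(2*(-3)/(18 - 3)) - 1*(-43))*(-7) = (5*(2*(-3)/15) + 43)*(-7) = (5*(2*(-3)*(1/15)) + 43)*(-7) = (5*(-⅖) + 43)*(-7) = (-2 + 43)*(-7) = 41*(-7) = -287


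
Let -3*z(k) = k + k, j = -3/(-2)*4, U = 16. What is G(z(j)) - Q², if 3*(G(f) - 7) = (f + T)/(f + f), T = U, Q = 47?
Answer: -4405/2 ≈ -2202.5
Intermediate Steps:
j = 6 (j = -3*(-½)*4 = (3/2)*4 = 6)
T = 16
z(k) = -2*k/3 (z(k) = -(k + k)/3 = -2*k/3)
G(f) = 7 + (16 + f)/(6*f) (G(f) = 7 + ((f + 16)/(f + f))/3 = 7 + ((16 + f)/((2*f)))/3 = 7 + ((16 + f)*(1/(2*f)))/3 = 7 + ((16 + f)/(2*f))/3 = 7 + (16 + f)/(6*f))
G(z(j)) - Q² = (16 + 43*(-⅔*6))/(6*((-⅔*6))) - 1*47² = (⅙)*(16 + 43*(-4))/(-4) - 1*2209 = (⅙)*(-¼)*(16 - 172) - 2209 = (⅙)*(-¼)*(-156) - 2209 = 13/2 - 2209 = -4405/2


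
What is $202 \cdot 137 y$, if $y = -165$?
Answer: $-4566210$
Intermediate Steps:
$202 \cdot 137 y = 202 \cdot 137 \left(-165\right) = 27674 \left(-165\right) = -4566210$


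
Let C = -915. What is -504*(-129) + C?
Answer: 64101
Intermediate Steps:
-504*(-129) + C = -504*(-129) - 915 = 65016 - 915 = 64101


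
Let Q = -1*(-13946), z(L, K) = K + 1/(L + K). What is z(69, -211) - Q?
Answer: -2010295/142 ≈ -14157.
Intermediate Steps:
z(L, K) = K + 1/(K + L)
Q = 13946
z(69, -211) - Q = (1 + (-211)**2 - 211*69)/(-211 + 69) - 1*13946 = (1 + 44521 - 14559)/(-142) - 13946 = -1/142*29963 - 13946 = -29963/142 - 13946 = -2010295/142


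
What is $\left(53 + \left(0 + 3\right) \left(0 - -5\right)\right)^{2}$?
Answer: $4624$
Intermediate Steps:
$\left(53 + \left(0 + 3\right) \left(0 - -5\right)\right)^{2} = \left(53 + 3 \left(0 + 5\right)\right)^{2} = \left(53 + 3 \cdot 5\right)^{2} = \left(53 + 15\right)^{2} = 68^{2} = 4624$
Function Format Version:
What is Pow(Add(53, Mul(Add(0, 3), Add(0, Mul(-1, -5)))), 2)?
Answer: 4624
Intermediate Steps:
Pow(Add(53, Mul(Add(0, 3), Add(0, Mul(-1, -5)))), 2) = Pow(Add(53, Mul(3, Add(0, 5))), 2) = Pow(Add(53, Mul(3, 5)), 2) = Pow(Add(53, 15), 2) = Pow(68, 2) = 4624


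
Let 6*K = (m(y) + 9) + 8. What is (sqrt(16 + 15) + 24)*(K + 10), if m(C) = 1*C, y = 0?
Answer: 308 + 77*sqrt(31)/6 ≈ 379.45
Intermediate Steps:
m(C) = C
K = 17/6 (K = ((0 + 9) + 8)/6 = (9 + 8)/6 = (1/6)*17 = 17/6 ≈ 2.8333)
(sqrt(16 + 15) + 24)*(K + 10) = (sqrt(16 + 15) + 24)*(17/6 + 10) = (sqrt(31) + 24)*(77/6) = (24 + sqrt(31))*(77/6) = 308 + 77*sqrt(31)/6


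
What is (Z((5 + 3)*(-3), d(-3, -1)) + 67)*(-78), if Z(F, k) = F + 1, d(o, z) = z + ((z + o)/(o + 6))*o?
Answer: -3432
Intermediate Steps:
d(o, z) = z + o*(o + z)/(6 + o) (d(o, z) = z + ((o + z)/(6 + o))*o = z + o*(o + z)/(6 + o))
Z(F, k) = 1 + F
(Z((5 + 3)*(-3), d(-3, -1)) + 67)*(-78) = ((1 + (5 + 3)*(-3)) + 67)*(-78) = ((1 + 8*(-3)) + 67)*(-78) = ((1 - 24) + 67)*(-78) = (-23 + 67)*(-78) = 44*(-78) = -3432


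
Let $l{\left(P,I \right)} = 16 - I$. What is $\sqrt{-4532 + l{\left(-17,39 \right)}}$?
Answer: $i \sqrt{4555} \approx 67.491 i$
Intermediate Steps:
$\sqrt{-4532 + l{\left(-17,39 \right)}} = \sqrt{-4532 + \left(16 - 39\right)} = \sqrt{-4532 - 23} = \sqrt{-4555} = i \sqrt{4555}$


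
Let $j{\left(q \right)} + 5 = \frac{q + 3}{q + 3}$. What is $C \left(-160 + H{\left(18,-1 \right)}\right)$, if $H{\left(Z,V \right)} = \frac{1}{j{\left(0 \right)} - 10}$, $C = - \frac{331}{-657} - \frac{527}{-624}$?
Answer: $- \frac{6554427}{30368} \approx -215.83$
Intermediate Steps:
$j{\left(q \right)} = -4$ ($j{\left(q \right)} = -5 + \frac{q + 3}{q + 3} = -5 + \frac{3 + q}{3 + q} = -5 + 1 = -4$)
$C = \frac{184261}{136656}$ ($C = \left(-331\right) \left(- \frac{1}{657}\right) - - \frac{527}{624} = \frac{331}{657} + \frac{527}{624} = \frac{184261}{136656} \approx 1.3484$)
$H{\left(Z,V \right)} = - \frac{1}{14}$ ($H{\left(Z,V \right)} = \frac{1}{-4 - 10} = \frac{1}{-14} = - \frac{1}{14}$)
$C \left(-160 + H{\left(18,-1 \right)}\right) = \frac{184261 \left(-160 - \frac{1}{14}\right)}{136656} = \frac{184261}{136656} \left(- \frac{2241}{14}\right) = - \frac{6554427}{30368}$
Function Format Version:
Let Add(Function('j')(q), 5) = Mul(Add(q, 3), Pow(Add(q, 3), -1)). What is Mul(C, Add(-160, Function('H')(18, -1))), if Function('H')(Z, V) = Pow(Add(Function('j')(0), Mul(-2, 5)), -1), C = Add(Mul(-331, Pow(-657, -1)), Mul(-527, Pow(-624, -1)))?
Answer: Rational(-6554427, 30368) ≈ -215.83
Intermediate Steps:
Function('j')(q) = -4 (Function('j')(q) = Add(-5, Mul(Add(q, 3), Pow(Add(q, 3), -1))) = Add(-5, Mul(Add(3, q), Pow(Add(3, q), -1))) = Add(-5, 1) = -4)
C = Rational(184261, 136656) (C = Add(Mul(-331, Rational(-1, 657)), Mul(-527, Rational(-1, 624))) = Add(Rational(331, 657), Rational(527, 624)) = Rational(184261, 136656) ≈ 1.3484)
Function('H')(Z, V) = Rational(-1, 14) (Function('H')(Z, V) = Pow(Add(-4, Mul(-2, 5)), -1) = Pow(Add(-4, -10), -1) = Pow(-14, -1) = Rational(-1, 14))
Mul(C, Add(-160, Function('H')(18, -1))) = Mul(Rational(184261, 136656), Add(-160, Rational(-1, 14))) = Mul(Rational(184261, 136656), Rational(-2241, 14)) = Rational(-6554427, 30368)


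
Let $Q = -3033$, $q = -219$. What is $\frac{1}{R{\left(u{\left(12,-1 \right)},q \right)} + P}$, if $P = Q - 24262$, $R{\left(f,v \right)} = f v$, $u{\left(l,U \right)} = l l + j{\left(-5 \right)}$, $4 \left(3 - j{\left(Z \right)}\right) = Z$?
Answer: $- \frac{4}{239047} \approx -1.6733 \cdot 10^{-5}$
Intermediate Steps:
$j{\left(Z \right)} = 3 - \frac{Z}{4}$
$u{\left(l,U \right)} = \frac{17}{4} + l^{2}$ ($u{\left(l,U \right)} = l l + \left(3 - - \frac{5}{4}\right) = l^{2} + \left(3 + \frac{5}{4}\right) = l^{2} + \frac{17}{4} = \frac{17}{4} + l^{2}$)
$P = -27295$ ($P = -3033 - 24262 = -27295$)
$\frac{1}{R{\left(u{\left(12,-1 \right)},q \right)} + P} = \frac{1}{\left(\frac{17}{4} + 12^{2}\right) \left(-219\right) - 27295} = \frac{1}{\left(\frac{17}{4} + 144\right) \left(-219\right) - 27295} = \frac{1}{\frac{593}{4} \left(-219\right) - 27295} = \frac{1}{- \frac{129867}{4} - 27295} = \frac{1}{- \frac{239047}{4}} = - \frac{4}{239047}$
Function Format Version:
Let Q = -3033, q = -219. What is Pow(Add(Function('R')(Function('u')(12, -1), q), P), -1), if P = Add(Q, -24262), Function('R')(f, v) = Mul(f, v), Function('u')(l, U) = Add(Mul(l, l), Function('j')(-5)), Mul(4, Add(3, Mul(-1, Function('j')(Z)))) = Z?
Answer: Rational(-4, 239047) ≈ -1.6733e-5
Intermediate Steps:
Function('j')(Z) = Add(3, Mul(Rational(-1, 4), Z))
Function('u')(l, U) = Add(Rational(17, 4), Pow(l, 2)) (Function('u')(l, U) = Add(Mul(l, l), Add(3, Mul(Rational(-1, 4), -5))) = Add(Pow(l, 2), Add(3, Rational(5, 4))) = Add(Pow(l, 2), Rational(17, 4)) = Add(Rational(17, 4), Pow(l, 2)))
P = -27295 (P = Add(-3033, -24262) = -27295)
Pow(Add(Function('R')(Function('u')(12, -1), q), P), -1) = Pow(Add(Mul(Add(Rational(17, 4), Pow(12, 2)), -219), -27295), -1) = Pow(Add(Mul(Add(Rational(17, 4), 144), -219), -27295), -1) = Pow(Add(Mul(Rational(593, 4), -219), -27295), -1) = Pow(Add(Rational(-129867, 4), -27295), -1) = Pow(Rational(-239047, 4), -1) = Rational(-4, 239047)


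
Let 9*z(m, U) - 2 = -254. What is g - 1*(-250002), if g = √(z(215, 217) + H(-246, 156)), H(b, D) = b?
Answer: 250002 + I*√274 ≈ 2.5e+5 + 16.553*I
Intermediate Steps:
z(m, U) = -28 (z(m, U) = 2/9 + (⅑)*(-254) = 2/9 - 254/9 = -28)
g = I*√274 (g = √(-28 - 246) = √(-274) = I*√274 ≈ 16.553*I)
g - 1*(-250002) = I*√274 - 1*(-250002) = I*√274 + 250002 = 250002 + I*√274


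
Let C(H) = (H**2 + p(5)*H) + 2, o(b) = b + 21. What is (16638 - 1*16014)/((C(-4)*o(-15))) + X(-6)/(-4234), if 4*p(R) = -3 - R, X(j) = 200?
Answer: 8368/2117 ≈ 3.9528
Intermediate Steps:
p(R) = -3/4 - R/4 (p(R) = (-3 - R)/4 = -3/4 - R/4)
o(b) = 21 + b
C(H) = 2 + H**2 - 2*H (C(H) = (H**2 + (-3/4 - 1/4*5)*H) + 2 = (H**2 + (-3/4 - 5/4)*H) + 2 = (H**2 - 2*H) + 2 = 2 + H**2 - 2*H)
(16638 - 1*16014)/((C(-4)*o(-15))) + X(-6)/(-4234) = (16638 - 1*16014)/(((2 + (-4)**2 - 2*(-4))*(21 - 15))) + 200/(-4234) = (16638 - 16014)/(((2 + 16 + 8)*6)) + 200*(-1/4234) = 624/((26*6)) - 100/2117 = 624/156 - 100/2117 = 624*(1/156) - 100/2117 = 4 - 100/2117 = 8368/2117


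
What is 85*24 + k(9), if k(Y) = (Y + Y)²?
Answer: 2364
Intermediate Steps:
k(Y) = 4*Y² (k(Y) = (2*Y)² = 4*Y²)
85*24 + k(9) = 85*24 + 4*9² = 2040 + 4*81 = 2040 + 324 = 2364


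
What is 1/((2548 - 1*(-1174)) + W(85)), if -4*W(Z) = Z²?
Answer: 4/7663 ≈ 0.00052199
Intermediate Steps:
W(Z) = -Z²/4
1/((2548 - 1*(-1174)) + W(85)) = 1/((2548 - 1*(-1174)) - ¼*85²) = 1/((2548 + 1174) - ¼*7225) = 1/(3722 - 7225/4) = 1/(7663/4) = 4/7663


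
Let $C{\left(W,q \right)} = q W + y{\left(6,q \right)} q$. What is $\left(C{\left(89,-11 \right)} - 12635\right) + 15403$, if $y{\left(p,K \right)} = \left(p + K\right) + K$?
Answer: $1965$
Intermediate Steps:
$y{\left(p,K \right)} = p + 2 K$ ($y{\left(p,K \right)} = \left(K + p\right) + K = p + 2 K$)
$C{\left(W,q \right)} = W q + q \left(6 + 2 q\right)$ ($C{\left(W,q \right)} = q W + \left(6 + 2 q\right) q = W q + q \left(6 + 2 q\right)$)
$\left(C{\left(89,-11 \right)} - 12635\right) + 15403 = \left(- 11 \left(6 + 89 + 2 \left(-11\right)\right) - 12635\right) + 15403 = \left(- 11 \left(6 + 89 - 22\right) - 12635\right) + 15403 = \left(\left(-11\right) 73 - 12635\right) + 15403 = \left(-803 - 12635\right) + 15403 = -13438 + 15403 = 1965$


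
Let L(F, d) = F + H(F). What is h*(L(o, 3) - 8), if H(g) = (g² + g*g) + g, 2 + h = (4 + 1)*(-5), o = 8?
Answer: -3672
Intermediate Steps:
h = -27 (h = -2 + (4 + 1)*(-5) = -2 + 5*(-5) = -2 - 25 = -27)
H(g) = g + 2*g² (H(g) = (g² + g²) + g = 2*g² + g = g + 2*g²)
L(F, d) = F + F*(1 + 2*F)
h*(L(o, 3) - 8) = -27*(2*8*(1 + 8) - 8) = -27*(2*8*9 - 8) = -27*(144 - 8) = -27*136 = -3672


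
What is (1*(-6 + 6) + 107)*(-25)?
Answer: -2675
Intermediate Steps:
(1*(-6 + 6) + 107)*(-25) = (1*0 + 107)*(-25) = (0 + 107)*(-25) = 107*(-25) = -2675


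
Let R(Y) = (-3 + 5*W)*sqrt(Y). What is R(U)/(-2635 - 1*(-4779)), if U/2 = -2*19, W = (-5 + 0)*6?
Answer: -153*I*sqrt(19)/1072 ≈ -0.62212*I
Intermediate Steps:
W = -30 (W = -5*6 = -30)
U = -76 (U = 2*(-2*19) = 2*(-38) = -76)
R(Y) = -153*sqrt(Y) (R(Y) = (-3 + 5*(-30))*sqrt(Y) = (-3 - 150)*sqrt(Y) = -153*sqrt(Y))
R(U)/(-2635 - 1*(-4779)) = (-306*I*sqrt(19))/(-2635 - 1*(-4779)) = (-306*I*sqrt(19))/(-2635 + 4779) = -306*I*sqrt(19)/2144 = -306*I*sqrt(19)*(1/2144) = -153*I*sqrt(19)/1072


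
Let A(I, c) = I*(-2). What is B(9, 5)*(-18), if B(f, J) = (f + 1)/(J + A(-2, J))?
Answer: -20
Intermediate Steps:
A(I, c) = -2*I
B(f, J) = (1 + f)/(4 + J) (B(f, J) = (f + 1)/(J - 2*(-2)) = (1 + f)/(J + 4) = (1 + f)/(4 + J))
B(9, 5)*(-18) = ((1 + 9)/(4 + 5))*(-18) = (10/9)*(-18) = -20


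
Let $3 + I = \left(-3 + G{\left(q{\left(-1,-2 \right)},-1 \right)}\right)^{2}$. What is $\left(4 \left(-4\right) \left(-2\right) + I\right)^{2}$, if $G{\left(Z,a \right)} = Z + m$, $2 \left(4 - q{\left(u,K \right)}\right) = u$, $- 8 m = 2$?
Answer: $\frac{239121}{256} \approx 934.07$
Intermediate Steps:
$m = - \frac{1}{4}$ ($m = \left(- \frac{1}{8}\right) 2 = - \frac{1}{4} \approx -0.25$)
$q{\left(u,K \right)} = 4 - \frac{u}{2}$
$G{\left(Z,a \right)} = - \frac{1}{4} + Z$ ($G{\left(Z,a \right)} = Z - \frac{1}{4} = - \frac{1}{4} + Z$)
$I = - \frac{23}{16}$ ($I = -3 + \left(-3 + \left(- \frac{1}{4} + \left(4 - - \frac{1}{2}\right)\right)\right)^{2} = -3 + \left(-3 + \left(- \frac{1}{4} + \left(4 + \frac{1}{2}\right)\right)\right)^{2} = -3 + \left(-3 + \left(- \frac{1}{4} + \frac{9}{2}\right)\right)^{2} = -3 + \left(-3 + \frac{17}{4}\right)^{2} = -3 + \left(\frac{5}{4}\right)^{2} = -3 + \frac{25}{16} = - \frac{23}{16} \approx -1.4375$)
$\left(4 \left(-4\right) \left(-2\right) + I\right)^{2} = \left(4 \left(-4\right) \left(-2\right) - \frac{23}{16}\right)^{2} = \left(\left(-16\right) \left(-2\right) - \frac{23}{16}\right)^{2} = \left(32 - \frac{23}{16}\right)^{2} = \left(\frac{489}{16}\right)^{2} = \frac{239121}{256}$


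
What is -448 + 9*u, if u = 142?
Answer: 830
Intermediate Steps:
-448 + 9*u = -448 + 9*142 = -448 + 1278 = 830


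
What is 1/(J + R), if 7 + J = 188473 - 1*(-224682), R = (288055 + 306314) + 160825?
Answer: 1/1168342 ≈ 8.5591e-7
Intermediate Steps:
R = 755194 (R = 594369 + 160825 = 755194)
J = 413148 (J = -7 + (188473 - 1*(-224682)) = -7 + (188473 + 224682) = -7 + 413155 = 413148)
1/(J + R) = 1/(413148 + 755194) = 1/1168342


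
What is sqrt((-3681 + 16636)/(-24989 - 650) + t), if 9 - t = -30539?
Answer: sqrt(20080649836663)/25639 ≈ 174.78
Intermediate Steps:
t = 30548 (t = 9 - 1*(-30539) = 9 + 30539 = 30548)
sqrt((-3681 + 16636)/(-24989 - 650) + t) = sqrt((-3681 + 16636)/(-24989 - 650) + 30548) = sqrt(12955/(-25639) + 30548) = sqrt(12955*(-1/25639) + 30548) = sqrt(-12955/25639 + 30548) = sqrt(783207217/25639) = sqrt(20080649836663)/25639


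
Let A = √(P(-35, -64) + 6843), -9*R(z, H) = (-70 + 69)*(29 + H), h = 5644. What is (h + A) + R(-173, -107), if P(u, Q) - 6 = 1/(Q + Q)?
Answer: 16906/3 + √1753342/16 ≈ 5718.1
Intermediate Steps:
P(u, Q) = 6 + 1/(2*Q) (P(u, Q) = 6 + 1/(Q + Q) = 6 + 1/(2*Q))
R(z, H) = 29/9 + H/9 (R(z, H) = -(-70 + 69)*(29 + H)/9 = -(-1)*(29 + H)/9 = -(-29 - H)/9 = 29/9 + H/9)
A = √1753342/16 (A = √((6 + (½)/(-64)) + 6843) = √((6 + (½)*(-1/64)) + 6843) = √((6 - 1/128) + 6843) = √(767/128 + 6843) = √(876671/128) = √1753342/16 ≈ 82.759)
(h + A) + R(-173, -107) = (5644 + √1753342/16) + (29/9 + (⅑)*(-107)) = (5644 + √1753342/16) + (29/9 - 107/9) = (5644 + √1753342/16) - 26/3 = 16906/3 + √1753342/16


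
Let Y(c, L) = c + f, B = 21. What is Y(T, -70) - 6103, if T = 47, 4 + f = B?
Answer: -6039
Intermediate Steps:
f = 17 (f = -4 + 21 = 17)
Y(c, L) = 17 + c (Y(c, L) = c + 17 = 17 + c)
Y(T, -70) - 6103 = (17 + 47) - 6103 = 64 - 6103 = -6039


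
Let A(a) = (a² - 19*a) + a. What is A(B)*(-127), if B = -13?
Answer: -51181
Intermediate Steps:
A(a) = a² - 18*a
A(B)*(-127) = -13*(-18 - 13)*(-127) = -13*(-31)*(-127) = 403*(-127) = -51181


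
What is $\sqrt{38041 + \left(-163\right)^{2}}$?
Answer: $\sqrt{64610} \approx 254.19$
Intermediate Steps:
$\sqrt{38041 + \left(-163\right)^{2}} = \sqrt{38041 + 26569} = \sqrt{64610}$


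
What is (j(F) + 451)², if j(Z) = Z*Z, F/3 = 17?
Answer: 9314704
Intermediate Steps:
F = 51 (F = 3*17 = 51)
j(Z) = Z²
(j(F) + 451)² = (51² + 451)² = (2601 + 451)² = 3052² = 9314704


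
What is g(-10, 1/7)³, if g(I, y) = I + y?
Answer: -328509/343 ≈ -957.75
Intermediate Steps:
g(-10, 1/7)³ = (-10 + 1/7)³ = (-10 + ⅐)³ = (-69/7)³ = -328509/343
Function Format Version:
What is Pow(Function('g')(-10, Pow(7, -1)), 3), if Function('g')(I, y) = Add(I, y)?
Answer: Rational(-328509, 343) ≈ -957.75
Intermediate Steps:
Pow(Function('g')(-10, Pow(7, -1)), 3) = Pow(Add(-10, Pow(7, -1)), 3) = Pow(Add(-10, Rational(1, 7)), 3) = Pow(Rational(-69, 7), 3) = Rational(-328509, 343)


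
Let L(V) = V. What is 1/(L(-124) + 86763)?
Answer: 1/86639 ≈ 1.1542e-5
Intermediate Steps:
1/(L(-124) + 86763) = 1/(-124 + 86763) = 1/86639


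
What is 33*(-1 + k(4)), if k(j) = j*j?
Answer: 495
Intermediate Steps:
k(j) = j²
33*(-1 + k(4)) = 33*(-1 + 4²) = 33*(-1 + 16) = 33*15 = 495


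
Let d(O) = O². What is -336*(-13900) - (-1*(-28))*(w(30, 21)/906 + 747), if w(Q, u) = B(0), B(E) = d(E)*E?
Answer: 4649484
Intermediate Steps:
B(E) = E³ (B(E) = E²*E = E³)
w(Q, u) = 0 (w(Q, u) = 0³ = 0)
-336*(-13900) - (-1*(-28))*(w(30, 21)/906 + 747) = -336*(-13900) - (-1*(-28))*(0/906 + 747) = 4670400 - 28*(0*(1/906) + 747) = 4670400 - 28*(0 + 747) = 4670400 - 28*747 = 4670400 - 1*20916 = 4670400 - 20916 = 4649484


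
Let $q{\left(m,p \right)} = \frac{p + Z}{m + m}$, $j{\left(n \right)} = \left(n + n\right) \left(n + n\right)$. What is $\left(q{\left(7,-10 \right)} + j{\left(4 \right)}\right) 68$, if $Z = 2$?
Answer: $\frac{30192}{7} \approx 4313.1$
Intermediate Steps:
$j{\left(n \right)} = 4 n^{2}$ ($j{\left(n \right)} = 2 n 2 n = 4 n^{2}$)
$q{\left(m,p \right)} = \frac{2 + p}{2 m}$ ($q{\left(m,p \right)} = \frac{p + 2}{m + m} = \frac{2 + p}{2 m}$)
$\left(q{\left(7,-10 \right)} + j{\left(4 \right)}\right) 68 = \left(\frac{2 - 10}{2 \cdot 7} + 4 \cdot 4^{2}\right) 68 = \left(\frac{1}{2} \cdot \frac{1}{7} \left(-8\right) + 4 \cdot 16\right) 68 = \left(- \frac{4}{7} + 64\right) 68 = \frac{444}{7} \cdot 68 = \frac{30192}{7}$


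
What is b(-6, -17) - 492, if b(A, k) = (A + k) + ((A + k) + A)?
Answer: -544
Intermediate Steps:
b(A, k) = 2*k + 3*A (b(A, k) = (A + k) + (k + 2*A) = 2*k + 3*A)
b(-6, -17) - 492 = (2*(-17) + 3*(-6)) - 492 = (-34 - 18) - 492 = -52 - 492 = -544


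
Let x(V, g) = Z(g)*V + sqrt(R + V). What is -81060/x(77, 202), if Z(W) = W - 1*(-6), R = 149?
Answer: -43275232/8550401 + 2702*sqrt(226)/8550401 ≈ -5.0564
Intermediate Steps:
Z(W) = 6 + W (Z(W) = W + 6 = 6 + W)
x(V, g) = sqrt(149 + V) + V*(6 + g) (x(V, g) = (6 + g)*V + sqrt(149 + V) = V*(6 + g) + sqrt(149 + V) = sqrt(149 + V) + V*(6 + g))
-81060/x(77, 202) = -81060/(sqrt(149 + 77) + 77*(6 + 202)) = -81060/(sqrt(226) + 77*208) = -81060/(sqrt(226) + 16016) = -81060/(16016 + sqrt(226))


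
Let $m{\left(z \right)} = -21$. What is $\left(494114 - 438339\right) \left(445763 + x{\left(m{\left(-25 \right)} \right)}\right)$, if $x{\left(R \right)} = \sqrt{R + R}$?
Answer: $24862431325 + 55775 i \sqrt{42} \approx 2.4862 \cdot 10^{10} + 3.6146 \cdot 10^{5} i$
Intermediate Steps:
$x{\left(R \right)} = \sqrt{2} \sqrt{R}$ ($x{\left(R \right)} = \sqrt{2 R} = \sqrt{2} \sqrt{R}$)
$\left(494114 - 438339\right) \left(445763 + x{\left(m{\left(-25 \right)} \right)}\right) = \left(494114 - 438339\right) \left(445763 + \sqrt{2} \sqrt{-21}\right) = 55775 \left(445763 + \sqrt{2} i \sqrt{21}\right) = 55775 \left(445763 + i \sqrt{42}\right) = 24862431325 + 55775 i \sqrt{42}$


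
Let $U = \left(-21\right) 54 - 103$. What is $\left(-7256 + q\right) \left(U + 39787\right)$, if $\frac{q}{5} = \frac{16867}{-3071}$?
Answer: $- \frac{862267549050}{3071} \approx -2.8078 \cdot 10^{8}$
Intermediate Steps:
$q = - \frac{84335}{3071}$ ($q = 5 \frac{16867}{-3071} = 5 \cdot 16867 \left(- \frac{1}{3071}\right) = 5 \left(- \frac{16867}{3071}\right) = - \frac{84335}{3071} \approx -27.462$)
$U = -1237$ ($U = -1134 - 103 = -1237$)
$\left(-7256 + q\right) \left(U + 39787\right) = \left(-7256 - \frac{84335}{3071}\right) \left(-1237 + 39787\right) = \left(- \frac{22367511}{3071}\right) 38550 = - \frac{862267549050}{3071}$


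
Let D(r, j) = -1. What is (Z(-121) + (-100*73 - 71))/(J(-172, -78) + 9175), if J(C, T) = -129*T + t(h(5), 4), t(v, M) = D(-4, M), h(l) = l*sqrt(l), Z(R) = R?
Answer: -1873/4809 ≈ -0.38948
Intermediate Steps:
h(l) = l**(3/2)
t(v, M) = -1
J(C, T) = -1 - 129*T (J(C, T) = -129*T - 1 = -1 - 129*T)
(Z(-121) + (-100*73 - 71))/(J(-172, -78) + 9175) = (-121 + (-100*73 - 71))/((-1 - 129*(-78)) + 9175) = (-121 + (-7300 - 71))/((-1 + 10062) + 9175) = (-121 - 7371)/(10061 + 9175) = -7492/19236 = -7492*1/19236 = -1873/4809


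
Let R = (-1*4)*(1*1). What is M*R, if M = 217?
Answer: -868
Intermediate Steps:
R = -4 (R = -4*1 = -4)
M*R = 217*(-4) = -868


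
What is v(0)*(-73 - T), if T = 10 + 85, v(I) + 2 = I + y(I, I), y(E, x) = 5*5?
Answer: -3864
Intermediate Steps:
y(E, x) = 25
v(I) = 23 + I (v(I) = -2 + (I + 25) = -2 + (25 + I) = 23 + I)
T = 95
v(0)*(-73 - T) = (23 + 0)*(-73 - 1*95) = 23*(-73 - 95) = 23*(-168) = -3864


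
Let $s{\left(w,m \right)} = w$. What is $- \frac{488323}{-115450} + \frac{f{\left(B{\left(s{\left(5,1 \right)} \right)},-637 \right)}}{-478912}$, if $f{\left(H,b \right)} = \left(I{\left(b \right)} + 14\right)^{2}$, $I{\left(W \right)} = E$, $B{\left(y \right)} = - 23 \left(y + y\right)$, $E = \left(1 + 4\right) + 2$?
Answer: $\frac{16700916509}{3949313600} \approx 4.2288$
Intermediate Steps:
$E = 7$ ($E = 5 + 2 = 7$)
$B{\left(y \right)} = - 46 y$ ($B{\left(y \right)} = - 23 \cdot 2 y = - 46 y$)
$I{\left(W \right)} = 7$
$f{\left(H,b \right)} = 441$ ($f{\left(H,b \right)} = \left(7 + 14\right)^{2} = 21^{2} = 441$)
$- \frac{488323}{-115450} + \frac{f{\left(B{\left(s{\left(5,1 \right)} \right)},-637 \right)}}{-478912} = - \frac{488323}{-115450} + \frac{441}{-478912} = \left(-488323\right) \left(- \frac{1}{115450}\right) + 441 \left(- \frac{1}{478912}\right) = \frac{488323}{115450} - \frac{63}{68416} = \frac{16700916509}{3949313600}$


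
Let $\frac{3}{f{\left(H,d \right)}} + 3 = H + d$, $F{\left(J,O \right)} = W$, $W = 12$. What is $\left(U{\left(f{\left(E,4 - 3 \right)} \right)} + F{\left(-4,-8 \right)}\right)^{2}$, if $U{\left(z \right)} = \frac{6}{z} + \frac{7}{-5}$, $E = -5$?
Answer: $\frac{289}{25} \approx 11.56$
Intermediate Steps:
$F{\left(J,O \right)} = 12$
$f{\left(H,d \right)} = \frac{3}{-3 + H + d}$ ($f{\left(H,d \right)} = \frac{3}{-3 + \left(H + d\right)} = \frac{3}{-3 + H + d}$)
$U{\left(z \right)} = - \frac{7}{5} + \frac{6}{z}$ ($U{\left(z \right)} = \frac{6}{z} + 7 \left(- \frac{1}{5}\right) = \frac{6}{z} - \frac{7}{5} = - \frac{7}{5} + \frac{6}{z}$)
$\left(U{\left(f{\left(E,4 - 3 \right)} \right)} + F{\left(-4,-8 \right)}\right)^{2} = \left(\left(- \frac{7}{5} + \frac{6}{3 \frac{1}{-3 - 5 + \left(4 - 3\right)}}\right) + 12\right)^{2} = \left(\left(- \frac{7}{5} + \frac{6}{3 \frac{1}{-3 - 5 + 1}}\right) + 12\right)^{2} = \left(\left(- \frac{7}{5} + \frac{6}{3 \frac{1}{-7}}\right) + 12\right)^{2} = \left(\left(- \frac{7}{5} + \frac{6}{3 \left(- \frac{1}{7}\right)}\right) + 12\right)^{2} = \left(\left(- \frac{7}{5} + \frac{6}{- \frac{3}{7}}\right) + 12\right)^{2} = \left(\left(- \frac{7}{5} + 6 \left(- \frac{7}{3}\right)\right) + 12\right)^{2} = \left(\left(- \frac{7}{5} - 14\right) + 12\right)^{2} = \left(- \frac{77}{5} + 12\right)^{2} = \left(- \frac{17}{5}\right)^{2} = \frac{289}{25}$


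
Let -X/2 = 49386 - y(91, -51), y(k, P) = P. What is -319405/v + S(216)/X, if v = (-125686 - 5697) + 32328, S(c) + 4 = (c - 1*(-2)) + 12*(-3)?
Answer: 3156321818/979396407 ≈ 3.2227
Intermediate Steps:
S(c) = -38 + c (S(c) = -4 + ((c - 1*(-2)) + 12*(-3)) = -4 + ((c + 2) - 36) = -4 + ((2 + c) - 36) = -4 + (-34 + c) = -38 + c)
X = -98874 (X = -2*(49386 - 1*(-51)) = -2*(49386 + 51) = -2*49437 = -98874)
v = -99055 (v = -131383 + 32328 = -99055)
-319405/v + S(216)/X = -319405/(-99055) + (-38 + 216)/(-98874) = -319405*(-1/99055) + 178*(-1/98874) = 63881/19811 - 89/49437 = 3156321818/979396407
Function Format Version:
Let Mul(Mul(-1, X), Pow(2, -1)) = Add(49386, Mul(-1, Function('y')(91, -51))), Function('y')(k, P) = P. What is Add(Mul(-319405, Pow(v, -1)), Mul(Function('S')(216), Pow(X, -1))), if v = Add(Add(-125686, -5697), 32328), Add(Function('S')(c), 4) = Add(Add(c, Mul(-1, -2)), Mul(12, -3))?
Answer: Rational(3156321818, 979396407) ≈ 3.2227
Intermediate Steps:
Function('S')(c) = Add(-38, c) (Function('S')(c) = Add(-4, Add(Add(c, Mul(-1, -2)), Mul(12, -3))) = Add(-4, Add(Add(c, 2), -36)) = Add(-4, Add(Add(2, c), -36)) = Add(-4, Add(-34, c)) = Add(-38, c))
X = -98874 (X = Mul(-2, Add(49386, Mul(-1, -51))) = Mul(-2, Add(49386, 51)) = Mul(-2, 49437) = -98874)
v = -99055 (v = Add(-131383, 32328) = -99055)
Add(Mul(-319405, Pow(v, -1)), Mul(Function('S')(216), Pow(X, -1))) = Add(Mul(-319405, Pow(-99055, -1)), Mul(Add(-38, 216), Pow(-98874, -1))) = Add(Mul(-319405, Rational(-1, 99055)), Mul(178, Rational(-1, 98874))) = Add(Rational(63881, 19811), Rational(-89, 49437)) = Rational(3156321818, 979396407)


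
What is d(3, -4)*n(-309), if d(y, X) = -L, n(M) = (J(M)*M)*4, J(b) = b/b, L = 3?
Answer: 3708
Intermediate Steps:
J(b) = 1
n(M) = 4*M (n(M) = (1*M)*4 = M*4 = 4*M)
d(y, X) = -3 (d(y, X) = -1*3 = -3)
d(3, -4)*n(-309) = -12*(-309) = -3*(-1236) = 3708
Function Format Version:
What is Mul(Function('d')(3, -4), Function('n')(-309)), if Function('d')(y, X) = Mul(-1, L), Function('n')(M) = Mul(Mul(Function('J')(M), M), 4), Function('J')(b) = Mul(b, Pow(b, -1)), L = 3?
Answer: 3708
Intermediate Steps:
Function('J')(b) = 1
Function('n')(M) = Mul(4, M) (Function('n')(M) = Mul(Mul(1, M), 4) = Mul(M, 4) = Mul(4, M))
Function('d')(y, X) = -3 (Function('d')(y, X) = Mul(-1, 3) = -3)
Mul(Function('d')(3, -4), Function('n')(-309)) = Mul(-3, Mul(4, -309)) = Mul(-3, -1236) = 3708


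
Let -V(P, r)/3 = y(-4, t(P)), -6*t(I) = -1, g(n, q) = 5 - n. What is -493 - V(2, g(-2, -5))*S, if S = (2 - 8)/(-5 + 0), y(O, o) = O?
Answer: -2537/5 ≈ -507.40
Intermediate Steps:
t(I) = 1/6 (t(I) = -1/6*(-1) = 1/6)
S = 6/5 (S = -6/(-5) = -6*(-1/5) = 6/5 ≈ 1.2000)
V(P, r) = 12 (V(P, r) = -3*(-4) = 12)
-493 - V(2, g(-2, -5))*S = -493 - 12*6/5 = -493 - 1*72/5 = -493 - 72/5 = -2537/5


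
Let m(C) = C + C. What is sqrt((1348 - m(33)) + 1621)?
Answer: sqrt(2903) ≈ 53.880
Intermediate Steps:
m(C) = 2*C
sqrt((1348 - m(33)) + 1621) = sqrt((1348 - 2*33) + 1621) = sqrt((1348 - 1*66) + 1621) = sqrt((1348 - 66) + 1621) = sqrt(1282 + 1621) = sqrt(2903)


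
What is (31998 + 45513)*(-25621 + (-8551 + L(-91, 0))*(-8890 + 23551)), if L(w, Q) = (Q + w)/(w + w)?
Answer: -19437356191533/2 ≈ -9.7187e+12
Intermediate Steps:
L(w, Q) = (Q + w)/(2*w) (L(w, Q) = (Q + w)/((2*w)) = (Q + w)*(1/(2*w)) = (Q + w)/(2*w))
(31998 + 45513)*(-25621 + (-8551 + L(-91, 0))*(-8890 + 23551)) = (31998 + 45513)*(-25621 + (-8551 + (½)*(0 - 91)/(-91))*(-8890 + 23551)) = 77511*(-25621 + (-8551 + (½)*(-1/91)*(-91))*14661) = 77511*(-25621 + (-8551 + ½)*14661) = 77511*(-25621 - 17101/2*14661) = 77511*(-25621 - 250717761/2) = 77511*(-250769003/2) = -19437356191533/2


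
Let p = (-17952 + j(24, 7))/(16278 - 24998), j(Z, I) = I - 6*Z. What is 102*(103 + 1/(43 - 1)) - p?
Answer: 641307857/61040 ≈ 10506.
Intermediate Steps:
p = 18089/8720 (p = (-17952 + (7 - 6*24))/(16278 - 24998) = (-17952 + (7 - 144))/(-8720) = (-17952 - 137)*(-1/8720) = -18089*(-1/8720) = 18089/8720 ≈ 2.0744)
102*(103 + 1/(43 - 1)) - p = 102*(103 + 1/(43 - 1)) - 1*18089/8720 = 102*(103 + 1/42) - 18089/8720 = 102*(4327/42) - 18089/8720 = 73559/7 - 18089/8720 = 641307857/61040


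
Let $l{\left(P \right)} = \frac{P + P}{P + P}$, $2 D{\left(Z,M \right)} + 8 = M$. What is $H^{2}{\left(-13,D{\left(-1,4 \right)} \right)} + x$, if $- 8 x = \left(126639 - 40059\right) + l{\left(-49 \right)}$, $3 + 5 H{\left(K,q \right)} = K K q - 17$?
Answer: $- \frac{1139213}{200} \approx -5696.1$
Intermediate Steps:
$D{\left(Z,M \right)} = -4 + \frac{M}{2}$
$H{\left(K,q \right)} = -4 + \frac{q K^{2}}{5}$ ($H{\left(K,q \right)} = - \frac{3}{5} + \frac{K K q - 17}{5} = - \frac{3}{5} + \frac{K^{2} q - 17}{5} = - \frac{3}{5} + \frac{q K^{2} - 17}{5} = - \frac{3}{5} + \frac{-17 + q K^{2}}{5} = - \frac{3}{5} + \left(- \frac{17}{5} + \frac{q K^{2}}{5}\right) = -4 + \frac{q K^{2}}{5}$)
$l{\left(P \right)} = 1$ ($l{\left(P \right)} = \frac{2 P}{2 P} = 2 P \frac{1}{2 P} = 1$)
$x = - \frac{86581}{8}$ ($x = - \frac{\left(126639 - 40059\right) + 1}{8} = - \frac{86580 + 1}{8} = \left(- \frac{1}{8}\right) 86581 = - \frac{86581}{8} \approx -10823.0$)
$H^{2}{\left(-13,D{\left(-1,4 \right)} \right)} + x = \left(-4 + \frac{\left(-4 + \frac{1}{2} \cdot 4\right) \left(-13\right)^{2}}{5}\right)^{2} - \frac{86581}{8} = \left(-4 + \frac{1}{5} \left(-4 + 2\right) 169\right)^{2} - \frac{86581}{8} = \left(-4 + \frac{1}{5} \left(-2\right) 169\right)^{2} - \frac{86581}{8} = \left(-4 - \frac{338}{5}\right)^{2} - \frac{86581}{8} = \left(- \frac{358}{5}\right)^{2} - \frac{86581}{8} = \frac{128164}{25} - \frac{86581}{8} = - \frac{1139213}{200}$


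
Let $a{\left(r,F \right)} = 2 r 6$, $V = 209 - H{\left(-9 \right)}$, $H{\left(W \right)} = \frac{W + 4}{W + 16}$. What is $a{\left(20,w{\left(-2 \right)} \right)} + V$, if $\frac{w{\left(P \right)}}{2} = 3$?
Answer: $\frac{3148}{7} \approx 449.71$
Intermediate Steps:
$H{\left(W \right)} = \frac{4 + W}{16 + W}$
$w{\left(P \right)} = 6$ ($w{\left(P \right)} = 2 \cdot 3 = 6$)
$V = \frac{1468}{7}$ ($V = 209 - \frac{4 - 9}{16 - 9} = 209 - \frac{1}{7} \left(-5\right) = 209 - - \frac{5}{7} = 209 + \frac{5}{7} = \frac{1468}{7} \approx 209.71$)
$a{\left(r,F \right)} = 12 r$
$a{\left(20,w{\left(-2 \right)} \right)} + V = 12 \cdot 20 + \frac{1468}{7} = 240 + \frac{1468}{7} = \frac{3148}{7}$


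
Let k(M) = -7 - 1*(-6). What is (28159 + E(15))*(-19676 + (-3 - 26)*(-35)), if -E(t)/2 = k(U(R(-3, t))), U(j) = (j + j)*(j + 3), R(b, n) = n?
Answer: -525512421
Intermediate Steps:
U(j) = 2*j*(3 + j) (U(j) = (2*j)*(3 + j) = 2*j*(3 + j))
k(M) = -1 (k(M) = -7 + 6 = -1)
E(t) = 2 (E(t) = -2*(-1) = 2)
(28159 + E(15))*(-19676 + (-3 - 26)*(-35)) = (28159 + 2)*(-19676 + (-3 - 26)*(-35)) = 28161*(-19676 - 29*(-35)) = 28161*(-19676 + 1015) = 28161*(-18661) = -525512421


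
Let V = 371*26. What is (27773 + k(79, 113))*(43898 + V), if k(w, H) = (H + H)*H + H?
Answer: 2860534656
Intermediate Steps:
k(w, H) = H + 2*H² (k(w, H) = (2*H)*H + H = 2*H² + H = H + 2*H²)
V = 9646
(27773 + k(79, 113))*(43898 + V) = (27773 + 113*(1 + 2*113))*(43898 + 9646) = (27773 + 113*(1 + 226))*53544 = (27773 + 113*227)*53544 = (27773 + 25651)*53544 = 53424*53544 = 2860534656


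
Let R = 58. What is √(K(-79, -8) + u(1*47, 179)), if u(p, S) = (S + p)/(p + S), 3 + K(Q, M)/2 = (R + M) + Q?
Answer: 3*I*√7 ≈ 7.9373*I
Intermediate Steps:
K(Q, M) = 110 + 2*M + 2*Q (K(Q, M) = -6 + 2*((58 + M) + Q) = -6 + 2*(58 + M + Q) = -6 + (116 + 2*M + 2*Q) = 110 + 2*M + 2*Q)
u(p, S) = 1 (u(p, S) = (S + p)/(S + p) = 1)
√(K(-79, -8) + u(1*47, 179)) = √((110 + 2*(-8) + 2*(-79)) + 1) = √((110 - 16 - 158) + 1) = √(-64 + 1) = √(-63) = 3*I*√7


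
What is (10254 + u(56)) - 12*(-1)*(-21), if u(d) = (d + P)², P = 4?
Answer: 13602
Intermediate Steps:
u(d) = (4 + d)² (u(d) = (d + 4)² = (4 + d)²)
(10254 + u(56)) - 12*(-1)*(-21) = (10254 + (4 + 56)²) - 12*(-1)*(-21) = (10254 + 60²) + 12*(-21) = (10254 + 3600) - 252 = 13854 - 252 = 13602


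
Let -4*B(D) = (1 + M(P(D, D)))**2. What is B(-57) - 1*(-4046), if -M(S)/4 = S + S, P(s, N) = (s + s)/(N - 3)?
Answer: 399559/100 ≈ 3995.6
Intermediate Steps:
P(s, N) = 2*s/(-3 + N) (P(s, N) = (2*s)/(-3 + N) = 2*s/(-3 + N))
M(S) = -8*S (M(S) = -4*(S + S) = -8*S)
B(D) = -(1 - 16*D/(-3 + D))**2/4
B(-57) - 1*(-4046) = -9*(1 + 5*(-57))**2/(4*(-3 - 57)**2) - 1*(-4046) = -9/4*(1 - 285)**2/(-60)**2 + 4046 = -9/4*(-284)**2*1/3600 + 4046 = -9/4*80656*1/3600 + 4046 = -5041/100 + 4046 = 399559/100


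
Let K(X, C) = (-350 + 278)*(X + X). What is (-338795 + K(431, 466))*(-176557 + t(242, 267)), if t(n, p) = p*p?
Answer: 42197625212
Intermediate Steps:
t(n, p) = p²
K(X, C) = -144*X
(-338795 + K(431, 466))*(-176557 + t(242, 267)) = (-338795 - 144*431)*(-176557 + 267²) = (-338795 - 62064)*(-176557 + 71289) = -400859*(-105268) = 42197625212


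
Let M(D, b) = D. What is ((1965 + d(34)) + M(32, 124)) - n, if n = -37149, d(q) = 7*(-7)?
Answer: 39097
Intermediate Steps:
d(q) = -49
((1965 + d(34)) + M(32, 124)) - n = ((1965 - 49) + 32) - 1*(-37149) = (1916 + 32) + 37149 = 1948 + 37149 = 39097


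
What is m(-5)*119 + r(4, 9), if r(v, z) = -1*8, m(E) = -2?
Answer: -246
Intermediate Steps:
r(v, z) = -8
m(-5)*119 + r(4, 9) = -2*119 - 8 = -238 - 8 = -246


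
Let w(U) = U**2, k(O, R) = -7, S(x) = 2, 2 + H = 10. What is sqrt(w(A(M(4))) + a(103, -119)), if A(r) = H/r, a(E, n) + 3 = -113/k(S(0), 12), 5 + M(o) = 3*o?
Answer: 2*sqrt(177)/7 ≈ 3.8012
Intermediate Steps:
H = 8 (H = -2 + 10 = 8)
M(o) = -5 + 3*o
a(E, n) = 92/7 (a(E, n) = -3 - 113/(-7) = -3 - 113*(-1/7) = -3 + 113/7 = 92/7)
A(r) = 8/r
sqrt(w(A(M(4))) + a(103, -119)) = sqrt((8/(-5 + 3*4))**2 + 92/7) = sqrt((8/(-5 + 12))**2 + 92/7) = sqrt((8/7)**2 + 92/7) = sqrt(64/49 + 92/7) = sqrt(708/49) = 2*sqrt(177)/7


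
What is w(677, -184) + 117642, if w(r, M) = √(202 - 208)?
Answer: 117642 + I*√6 ≈ 1.1764e+5 + 2.4495*I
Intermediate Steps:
w(r, M) = I*√6 (w(r, M) = √(-6) = I*√6)
w(677, -184) + 117642 = I*√6 + 117642 = 117642 + I*√6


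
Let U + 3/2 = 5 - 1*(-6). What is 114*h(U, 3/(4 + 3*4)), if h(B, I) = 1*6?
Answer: 684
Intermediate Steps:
U = 19/2 (U = -3/2 + (5 - 1*(-6)) = -3/2 + (5 + 6) = -3/2 + 11 = 19/2 ≈ 9.5000)
h(B, I) = 6
114*h(U, 3/(4 + 3*4)) = 114*6 = 684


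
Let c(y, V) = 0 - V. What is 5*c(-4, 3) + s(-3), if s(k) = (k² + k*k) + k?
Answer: 0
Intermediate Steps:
s(k) = k + 2*k² (s(k) = (k² + k²) + k = 2*k² + k = k + 2*k²)
c(y, V) = -V
5*c(-4, 3) + s(-3) = 5*(-1*3) - 3*(1 + 2*(-3)) = 5*(-3) - 3*(1 - 6) = -15 - 3*(-5) = -15 + 15 = 0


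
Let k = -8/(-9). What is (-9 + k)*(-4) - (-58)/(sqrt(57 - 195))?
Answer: 292/9 - 29*I*sqrt(138)/69 ≈ 32.444 - 4.9373*I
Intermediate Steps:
k = 8/9 (k = -8*(-1/9) = 8/9 ≈ 0.88889)
(-9 + k)*(-4) - (-58)/(sqrt(57 - 195)) = (-9 + 8/9)*(-4) - (-58)/(sqrt(57 - 195)) = -73/9*(-4) - (-58)/(sqrt(-138)) = 292/9 - (-58)/(I*sqrt(138)) = 292/9 - (-58)*(-I*sqrt(138)/138) = 292/9 - 29*I*sqrt(138)/69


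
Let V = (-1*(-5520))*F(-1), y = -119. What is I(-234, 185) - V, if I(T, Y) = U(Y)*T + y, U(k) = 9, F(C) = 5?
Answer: -29825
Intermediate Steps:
V = 27600 (V = -1*(-5520)*5 = 5520*5 = 27600)
I(T, Y) = -119 + 9*T (I(T, Y) = 9*T - 119 = -119 + 9*T)
I(-234, 185) - V = (-119 + 9*(-234)) - 1*27600 = (-119 - 2106) - 27600 = -2225 - 27600 = -29825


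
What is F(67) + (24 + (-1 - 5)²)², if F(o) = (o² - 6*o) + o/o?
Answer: 7688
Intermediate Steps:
F(o) = 1 + o² - 6*o (F(o) = (o² - 6*o) + 1 = 1 + o² - 6*o)
F(67) + (24 + (-1 - 5)²)² = (1 + 67² - 6*67) + (24 + (-1 - 5)²)² = (1 + 4489 - 402) + (24 + (-6)²)² = 4088 + (24 + 36)² = 4088 + 60² = 4088 + 3600 = 7688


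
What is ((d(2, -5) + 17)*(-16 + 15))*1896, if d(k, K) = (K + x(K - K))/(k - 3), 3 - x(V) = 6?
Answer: -47400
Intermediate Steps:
x(V) = -3 (x(V) = 3 - 1*6 = 3 - 6 = -3)
d(k, K) = (-3 + K)/(-3 + k) (d(k, K) = (K - 3)/(k - 3) = (-3 + K)/(-3 + k))
((d(2, -5) + 17)*(-16 + 15))*1896 = (((-3 - 5)/(-3 + 2) + 17)*(-16 + 15))*1896 = ((-8/(-1) + 17)*(-1))*1896 = ((-1*(-8) + 17)*(-1))*1896 = ((8 + 17)*(-1))*1896 = (25*(-1))*1896 = -25*1896 = -47400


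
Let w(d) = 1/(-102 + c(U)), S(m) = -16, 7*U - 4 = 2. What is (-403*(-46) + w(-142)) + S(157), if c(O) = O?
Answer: 13113569/708 ≈ 18522.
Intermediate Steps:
U = 6/7 (U = 4/7 + (⅐)*2 = 4/7 + 2/7 = 6/7 ≈ 0.85714)
w(d) = -7/708 (w(d) = 1/(-102 + 6/7) = 1/(-708/7) = -7/708)
(-403*(-46) + w(-142)) + S(157) = (-403*(-46) - 7/708) - 16 = (18538 - 7/708) - 16 = 13124897/708 - 16 = 13113569/708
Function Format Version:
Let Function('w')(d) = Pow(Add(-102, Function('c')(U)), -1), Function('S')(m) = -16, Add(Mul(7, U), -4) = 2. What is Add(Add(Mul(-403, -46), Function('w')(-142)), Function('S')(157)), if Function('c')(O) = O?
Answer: Rational(13113569, 708) ≈ 18522.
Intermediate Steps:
U = Rational(6, 7) (U = Add(Rational(4, 7), Mul(Rational(1, 7), 2)) = Add(Rational(4, 7), Rational(2, 7)) = Rational(6, 7) ≈ 0.85714)
Function('w')(d) = Rational(-7, 708) (Function('w')(d) = Pow(Add(-102, Rational(6, 7)), -1) = Pow(Rational(-708, 7), -1) = Rational(-7, 708))
Add(Add(Mul(-403, -46), Function('w')(-142)), Function('S')(157)) = Add(Add(Mul(-403, -46), Rational(-7, 708)), -16) = Add(Add(18538, Rational(-7, 708)), -16) = Add(Rational(13124897, 708), -16) = Rational(13113569, 708)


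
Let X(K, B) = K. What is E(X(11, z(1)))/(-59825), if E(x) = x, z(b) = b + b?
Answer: -11/59825 ≈ -0.00018387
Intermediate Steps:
z(b) = 2*b
E(X(11, z(1)))/(-59825) = 11/(-59825) = 11*(-1/59825) = -11/59825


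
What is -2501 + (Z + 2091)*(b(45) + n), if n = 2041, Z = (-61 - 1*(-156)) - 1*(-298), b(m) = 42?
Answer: 5171671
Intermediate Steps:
Z = 393 (Z = (-61 + 156) + 298 = 95 + 298 = 393)
-2501 + (Z + 2091)*(b(45) + n) = -2501 + (393 + 2091)*(42 + 2041) = -2501 + 2484*2083 = -2501 + 5174172 = 5171671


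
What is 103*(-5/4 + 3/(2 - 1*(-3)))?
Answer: -1339/20 ≈ -66.950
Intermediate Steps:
103*(-5/4 + 3/(2 - 1*(-3))) = 103*(-5*¼ + 3/(2 + 3)) = 103*(-5/4 + 3/5) = 103*(-5/4 + 3*(⅕)) = 103*(-5/4 + ⅗) = 103*(-13/20) = -1339/20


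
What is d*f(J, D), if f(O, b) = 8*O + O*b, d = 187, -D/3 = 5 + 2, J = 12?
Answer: -29172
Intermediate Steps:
D = -21 (D = -3*(5 + 2) = -3*7 = -21)
d*f(J, D) = 187*(12*(8 - 21)) = 187*(12*(-13)) = 187*(-156) = -29172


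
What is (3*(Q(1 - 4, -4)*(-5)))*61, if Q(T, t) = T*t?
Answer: -10980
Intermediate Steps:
(3*(Q(1 - 4, -4)*(-5)))*61 = (3*(((1 - 4)*(-4))*(-5)))*61 = (3*(-3*(-4)*(-5)))*61 = (3*(12*(-5)))*61 = (3*(-60))*61 = -180*61 = -10980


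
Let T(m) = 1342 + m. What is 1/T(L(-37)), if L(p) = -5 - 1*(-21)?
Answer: 1/1358 ≈ 0.00073638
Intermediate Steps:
L(p) = 16 (L(p) = -5 + 21 = 16)
1/T(L(-37)) = 1/(1342 + 16) = 1/1358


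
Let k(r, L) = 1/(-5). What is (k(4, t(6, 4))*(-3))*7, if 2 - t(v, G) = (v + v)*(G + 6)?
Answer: 21/5 ≈ 4.2000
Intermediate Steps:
t(v, G) = 2 - 2*v*(6 + G) (t(v, G) = 2 - (v + v)*(G + 6) = 2 - 2*v*(6 + G))
k(r, L) = -⅕ (k(r, L) = 1*(-⅕) = -⅕)
(k(4, t(6, 4))*(-3))*7 = -⅕*(-3)*7 = (⅗)*7 = 21/5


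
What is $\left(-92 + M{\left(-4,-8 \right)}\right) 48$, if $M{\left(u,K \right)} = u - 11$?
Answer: $-5136$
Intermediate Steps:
$M{\left(u,K \right)} = -11 + u$
$\left(-92 + M{\left(-4,-8 \right)}\right) 48 = \left(-92 - 15\right) 48 = \left(-107\right) 48 = -5136$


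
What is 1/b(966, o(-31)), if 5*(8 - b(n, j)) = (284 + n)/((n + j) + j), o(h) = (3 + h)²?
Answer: 1267/10011 ≈ 0.12656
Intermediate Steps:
b(n, j) = 8 - (284 + n)/(5*(n + 2*j)) (b(n, j) = 8 - (284 + n)/(5*((n + j) + j)) = 8 - (284 + n)/(5*((j + n) + j)) = 8 - (284 + n)/(5*(n + 2*j)))
1/b(966, o(-31)) = 1/((-284 + 39*966 + 80*(3 - 31)²)/(5*(966 + 2*(3 - 31)²))) = 1/((-284 + 37674 + 80*(-28)²)/(5*(966 + 2*(-28)²))) = 1/((-284 + 37674 + 80*784)/(5*(966 + 2*784))) = 1/((-284 + 37674 + 62720)/(5*(966 + 1568))) = 1/((⅕)*100110/2534) = 1/((⅕)*(1/2534)*100110) = 1/(10011/1267) = 1267/10011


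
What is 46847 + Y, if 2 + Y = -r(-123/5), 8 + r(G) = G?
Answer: 234388/5 ≈ 46878.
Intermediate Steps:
r(G) = -8 + G
Y = 153/5 (Y = -2 - (-8 - 123/5) = -2 - 1*(-163/5) = -2 + 163/5 = 153/5 ≈ 30.600)
46847 + Y = 46847 + 153/5 = 234388/5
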